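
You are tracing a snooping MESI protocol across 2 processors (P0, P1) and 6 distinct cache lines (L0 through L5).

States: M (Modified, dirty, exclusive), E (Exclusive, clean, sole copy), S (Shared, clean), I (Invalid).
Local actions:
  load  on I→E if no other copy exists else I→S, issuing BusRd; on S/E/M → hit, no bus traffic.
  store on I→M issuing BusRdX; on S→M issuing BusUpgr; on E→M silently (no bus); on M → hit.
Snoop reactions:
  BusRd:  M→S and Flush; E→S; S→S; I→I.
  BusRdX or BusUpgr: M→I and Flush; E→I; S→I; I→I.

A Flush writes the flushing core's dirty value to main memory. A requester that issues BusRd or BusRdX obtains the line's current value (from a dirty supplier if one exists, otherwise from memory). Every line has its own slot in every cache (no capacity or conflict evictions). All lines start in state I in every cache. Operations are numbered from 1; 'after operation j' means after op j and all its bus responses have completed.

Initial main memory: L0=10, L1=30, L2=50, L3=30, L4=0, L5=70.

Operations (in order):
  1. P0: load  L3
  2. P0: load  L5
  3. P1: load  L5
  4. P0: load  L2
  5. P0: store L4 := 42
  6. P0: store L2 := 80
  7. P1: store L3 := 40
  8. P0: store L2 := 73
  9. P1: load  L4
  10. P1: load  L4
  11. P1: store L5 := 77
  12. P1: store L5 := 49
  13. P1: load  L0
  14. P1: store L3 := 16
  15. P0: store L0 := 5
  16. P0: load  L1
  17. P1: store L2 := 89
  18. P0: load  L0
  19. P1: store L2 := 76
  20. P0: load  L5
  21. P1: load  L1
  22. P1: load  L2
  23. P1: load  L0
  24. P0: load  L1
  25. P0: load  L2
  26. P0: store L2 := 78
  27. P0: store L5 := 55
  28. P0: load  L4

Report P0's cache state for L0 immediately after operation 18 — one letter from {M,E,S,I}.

  op1 P0: load  L3 → E/I on L3; bus BusRd; mem=30
  op2 P0: load  L5 → E/I on L5; bus BusRd; mem=70
  op3 P1: load  L5 → S/S on L5; bus BusRd; mem=70
  op4 P0: load  L2 → E/I on L2; bus BusRd; mem=50
  op5 P0: store L4 := 42 → M/I on L4; bus BusRdX; mem=0
  op6 P0: store L2 := 80 → M/I on L2; bus (none); mem=50
  op7 P1: store L3 := 40 → I/M on L3; bus BusRdX; mem=30
  op8 P0: store L2 := 73 → M/I on L2; bus (none); mem=50
  op9 P1: load  L4 → S/S on L4; bus BusRd Flush; mem=42
  op10 P1: load  L4 → S/S on L4; bus (none); mem=42
  op11 P1: store L5 := 77 → I/M on L5; bus BusUpgr; mem=70
  op12 P1: store L5 := 49 → I/M on L5; bus (none); mem=70
  op13 P1: load  L0 → I/E on L0; bus BusRd; mem=10
  op14 P1: store L3 := 16 → I/M on L3; bus (none); mem=30
  op15 P0: store L0 := 5 → M/I on L0; bus BusRdX; mem=10
  op16 P0: load  L1 → E/I on L1; bus BusRd; mem=30
  op17 P1: store L2 := 89 → I/M on L2; bus BusRdX Flush; mem=73
  op18 P0: load  L0 → M/I on L0; bus (none); mem=10
  op19 P1: store L2 := 76 → I/M on L2; bus (none); mem=73
  op20 P0: load  L5 → S/S on L5; bus BusRd Flush; mem=49
  op21 P1: load  L1 → S/S on L1; bus BusRd; mem=30
  op22 P1: load  L2 → I/M on L2; bus (none); mem=73
  op23 P1: load  L0 → S/S on L0; bus BusRd Flush; mem=5
  op24 P0: load  L1 → S/S on L1; bus (none); mem=30
  op25 P0: load  L2 → S/S on L2; bus BusRd Flush; mem=76
  op26 P0: store L2 := 78 → M/I on L2; bus BusUpgr; mem=76
  op27 P0: store L5 := 55 → M/I on L5; bus BusUpgr; mem=49
  op28 P0: load  L4 → S/S on L4; bus (none); mem=42

state = M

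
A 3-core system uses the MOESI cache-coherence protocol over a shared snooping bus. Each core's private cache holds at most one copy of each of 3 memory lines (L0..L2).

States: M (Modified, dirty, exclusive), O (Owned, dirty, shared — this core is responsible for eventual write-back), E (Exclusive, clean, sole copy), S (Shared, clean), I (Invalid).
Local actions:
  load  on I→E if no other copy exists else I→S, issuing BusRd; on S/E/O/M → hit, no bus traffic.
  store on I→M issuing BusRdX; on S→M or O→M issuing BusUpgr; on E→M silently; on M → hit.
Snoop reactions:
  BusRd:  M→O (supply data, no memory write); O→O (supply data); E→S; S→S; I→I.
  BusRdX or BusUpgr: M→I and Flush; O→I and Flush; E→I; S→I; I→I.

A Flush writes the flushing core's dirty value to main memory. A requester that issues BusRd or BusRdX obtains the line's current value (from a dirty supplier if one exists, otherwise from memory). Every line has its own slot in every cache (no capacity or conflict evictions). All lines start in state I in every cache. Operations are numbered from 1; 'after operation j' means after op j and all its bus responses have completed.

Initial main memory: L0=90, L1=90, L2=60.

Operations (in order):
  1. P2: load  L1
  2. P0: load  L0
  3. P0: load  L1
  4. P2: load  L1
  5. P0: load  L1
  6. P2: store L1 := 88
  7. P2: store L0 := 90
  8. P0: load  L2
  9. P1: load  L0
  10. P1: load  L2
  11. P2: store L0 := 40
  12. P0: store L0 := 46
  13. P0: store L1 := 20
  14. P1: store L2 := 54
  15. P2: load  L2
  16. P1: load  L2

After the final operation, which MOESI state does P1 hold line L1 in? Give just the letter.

state = I

1. P2: load  L1  bus=[BusRd]  L1: P0=I P1=I P2=E  mem[L1]=90
2. P0: load  L0  bus=[BusRd]  L0: P0=E P1=I P2=I  mem[L0]=90
3. P0: load  L1  bus=[BusRd]  L1: P0=S P1=I P2=S  mem[L1]=90
4. P2: load  L1  bus=[-]  L1: P0=S P1=I P2=S  mem[L1]=90
5. P0: load  L1  bus=[-]  L1: P0=S P1=I P2=S  mem[L1]=90
6. P2: store L1 := 88  bus=[BusUpgr]  L1: P0=I P1=I P2=M  mem[L1]=90
7. P2: store L0 := 90  bus=[BusRdX]  L0: P0=I P1=I P2=M  mem[L0]=90
8. P0: load  L2  bus=[BusRd]  L2: P0=E P1=I P2=I  mem[L2]=60
9. P1: load  L0  bus=[BusRd]  L0: P0=I P1=S P2=O  mem[L0]=90
10. P1: load  L2  bus=[BusRd]  L2: P0=S P1=S P2=I  mem[L2]=60
11. P2: store L0 := 40  bus=[BusUpgr]  L0: P0=I P1=I P2=M  mem[L0]=90
12. P0: store L0 := 46  bus=[BusRdX,Flush]  L0: P0=M P1=I P2=I  mem[L0]=40
13. P0: store L1 := 20  bus=[BusRdX,Flush]  L1: P0=M P1=I P2=I  mem[L1]=88
14. P1: store L2 := 54  bus=[BusUpgr]  L2: P0=I P1=M P2=I  mem[L2]=60
15. P2: load  L2  bus=[BusRd]  L2: P0=I P1=O P2=S  mem[L2]=60
16. P1: load  L2  bus=[-]  L2: P0=I P1=O P2=S  mem[L2]=60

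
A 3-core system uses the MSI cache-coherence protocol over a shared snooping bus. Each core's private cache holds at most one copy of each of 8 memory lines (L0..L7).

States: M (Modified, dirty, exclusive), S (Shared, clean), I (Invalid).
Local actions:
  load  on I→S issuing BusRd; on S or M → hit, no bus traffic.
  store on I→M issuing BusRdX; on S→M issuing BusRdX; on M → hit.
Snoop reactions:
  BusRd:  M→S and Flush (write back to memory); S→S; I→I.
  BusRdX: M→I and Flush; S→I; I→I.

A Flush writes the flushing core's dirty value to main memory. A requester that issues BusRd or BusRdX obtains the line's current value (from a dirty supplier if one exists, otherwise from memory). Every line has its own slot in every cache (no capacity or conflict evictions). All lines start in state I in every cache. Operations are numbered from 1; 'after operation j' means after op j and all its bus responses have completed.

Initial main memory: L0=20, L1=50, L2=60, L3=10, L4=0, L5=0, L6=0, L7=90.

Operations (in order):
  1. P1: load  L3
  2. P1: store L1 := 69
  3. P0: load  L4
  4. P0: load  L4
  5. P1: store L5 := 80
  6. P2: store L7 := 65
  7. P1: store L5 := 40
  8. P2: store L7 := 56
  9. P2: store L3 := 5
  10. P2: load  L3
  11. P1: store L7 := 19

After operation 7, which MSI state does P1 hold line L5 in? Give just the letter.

state = M

1. P1: load  L3  bus=[BusRd]  L3: P0=I P1=S P2=I  mem[L3]=10
2. P1: store L1 := 69  bus=[BusRdX]  L1: P0=I P1=M P2=I  mem[L1]=50
3. P0: load  L4  bus=[BusRd]  L4: P0=S P1=I P2=I  mem[L4]=0
4. P0: load  L4  bus=[-]  L4: P0=S P1=I P2=I  mem[L4]=0
5. P1: store L5 := 80  bus=[BusRdX]  L5: P0=I P1=M P2=I  mem[L5]=0
6. P2: store L7 := 65  bus=[BusRdX]  L7: P0=I P1=I P2=M  mem[L7]=90
7. P1: store L5 := 40  bus=[-]  L5: P0=I P1=M P2=I  mem[L5]=0
8. P2: store L7 := 56  bus=[-]  L7: P0=I P1=I P2=M  mem[L7]=90
9. P2: store L3 := 5  bus=[BusRdX]  L3: P0=I P1=I P2=M  mem[L3]=10
10. P2: load  L3  bus=[-]  L3: P0=I P1=I P2=M  mem[L3]=10
11. P1: store L7 := 19  bus=[BusRdX,Flush]  L7: P0=I P1=M P2=I  mem[L7]=56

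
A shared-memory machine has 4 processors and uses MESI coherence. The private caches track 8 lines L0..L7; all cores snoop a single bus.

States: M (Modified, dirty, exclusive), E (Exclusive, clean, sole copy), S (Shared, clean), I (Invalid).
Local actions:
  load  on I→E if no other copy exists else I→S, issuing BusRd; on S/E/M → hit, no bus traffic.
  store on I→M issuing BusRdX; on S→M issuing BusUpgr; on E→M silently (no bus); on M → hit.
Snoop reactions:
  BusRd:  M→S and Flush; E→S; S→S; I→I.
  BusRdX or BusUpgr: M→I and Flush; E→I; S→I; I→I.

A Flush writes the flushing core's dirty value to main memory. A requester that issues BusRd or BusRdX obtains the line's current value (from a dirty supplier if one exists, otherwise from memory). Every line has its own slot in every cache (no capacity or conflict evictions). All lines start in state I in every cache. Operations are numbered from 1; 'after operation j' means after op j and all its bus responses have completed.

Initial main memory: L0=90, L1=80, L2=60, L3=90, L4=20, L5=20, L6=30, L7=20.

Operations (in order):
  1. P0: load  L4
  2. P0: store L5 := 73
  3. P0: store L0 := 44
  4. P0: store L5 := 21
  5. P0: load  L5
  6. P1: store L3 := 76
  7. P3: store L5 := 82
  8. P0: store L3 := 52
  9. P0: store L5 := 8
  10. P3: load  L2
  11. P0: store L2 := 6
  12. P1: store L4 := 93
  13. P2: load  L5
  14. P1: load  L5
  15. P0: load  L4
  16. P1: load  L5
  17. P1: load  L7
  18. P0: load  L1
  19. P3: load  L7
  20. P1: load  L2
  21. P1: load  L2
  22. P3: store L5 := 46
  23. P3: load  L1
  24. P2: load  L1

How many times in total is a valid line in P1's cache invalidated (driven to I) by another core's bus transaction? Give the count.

invalidations = 2

  op1 P0: load  L4 → E/I/I/I on L4; bus BusRd; mem=20
  op2 P0: store L5 := 73 → M/I/I/I on L5; bus BusRdX; mem=20
  op3 P0: store L0 := 44 → M/I/I/I on L0; bus BusRdX; mem=90
  op4 P0: store L5 := 21 → M/I/I/I on L5; bus (none); mem=20
  op5 P0: load  L5 → M/I/I/I on L5; bus (none); mem=20
  op6 P1: store L3 := 76 → I/M/I/I on L3; bus BusRdX; mem=90
  op7 P3: store L5 := 82 → I/I/I/M on L5; bus BusRdX Flush; mem=21
  op8 P0: store L3 := 52 → M/I/I/I on L3; bus BusRdX Flush; mem=76
  op9 P0: store L5 := 8 → M/I/I/I on L5; bus BusRdX Flush; mem=82
  op10 P3: load  L2 → I/I/I/E on L2; bus BusRd; mem=60
  op11 P0: store L2 := 6 → M/I/I/I on L2; bus BusRdX; mem=60
  op12 P1: store L4 := 93 → I/M/I/I on L4; bus BusRdX; mem=20
  op13 P2: load  L5 → S/I/S/I on L5; bus BusRd Flush; mem=8
  op14 P1: load  L5 → S/S/S/I on L5; bus BusRd; mem=8
  op15 P0: load  L4 → S/S/I/I on L4; bus BusRd Flush; mem=93
  op16 P1: load  L5 → S/S/S/I on L5; bus (none); mem=8
  op17 P1: load  L7 → I/E/I/I on L7; bus BusRd; mem=20
  op18 P0: load  L1 → E/I/I/I on L1; bus BusRd; mem=80
  op19 P3: load  L7 → I/S/I/S on L7; bus BusRd; mem=20
  op20 P1: load  L2 → S/S/I/I on L2; bus BusRd Flush; mem=6
  op21 P1: load  L2 → S/S/I/I on L2; bus (none); mem=6
  op22 P3: store L5 := 46 → I/I/I/M on L5; bus BusRdX; mem=8
  op23 P3: load  L1 → S/I/I/S on L1; bus BusRd; mem=80
  op24 P2: load  L1 → S/I/S/S on L1; bus BusRd; mem=80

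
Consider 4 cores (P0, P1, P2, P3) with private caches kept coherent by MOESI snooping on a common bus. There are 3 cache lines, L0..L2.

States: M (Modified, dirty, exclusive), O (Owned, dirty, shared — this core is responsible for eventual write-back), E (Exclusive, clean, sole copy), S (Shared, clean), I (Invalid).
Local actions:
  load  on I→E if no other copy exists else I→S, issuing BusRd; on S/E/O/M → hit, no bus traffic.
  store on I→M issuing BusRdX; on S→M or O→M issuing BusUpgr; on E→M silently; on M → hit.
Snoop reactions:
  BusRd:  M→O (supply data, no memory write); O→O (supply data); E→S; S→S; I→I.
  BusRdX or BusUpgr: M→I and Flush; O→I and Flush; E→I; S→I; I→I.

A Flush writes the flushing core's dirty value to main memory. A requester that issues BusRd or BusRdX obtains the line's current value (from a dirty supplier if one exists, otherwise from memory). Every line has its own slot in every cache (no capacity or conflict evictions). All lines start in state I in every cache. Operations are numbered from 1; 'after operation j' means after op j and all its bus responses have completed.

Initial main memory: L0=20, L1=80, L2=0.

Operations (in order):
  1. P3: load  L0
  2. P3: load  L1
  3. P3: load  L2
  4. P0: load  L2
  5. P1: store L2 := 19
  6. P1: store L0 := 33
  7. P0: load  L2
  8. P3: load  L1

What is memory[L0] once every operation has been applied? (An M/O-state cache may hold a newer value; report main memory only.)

1. P3: load  L0  bus=[BusRd]  L0: P0=I P1=I P2=I P3=E  mem[L0]=20
2. P3: load  L1  bus=[BusRd]  L1: P0=I P1=I P2=I P3=E  mem[L1]=80
3. P3: load  L2  bus=[BusRd]  L2: P0=I P1=I P2=I P3=E  mem[L2]=0
4. P0: load  L2  bus=[BusRd]  L2: P0=S P1=I P2=I P3=S  mem[L2]=0
5. P1: store L2 := 19  bus=[BusRdX]  L2: P0=I P1=M P2=I P3=I  mem[L2]=0
6. P1: store L0 := 33  bus=[BusRdX]  L0: P0=I P1=M P2=I P3=I  mem[L0]=20
7. P0: load  L2  bus=[BusRd]  L2: P0=S P1=O P2=I P3=I  mem[L2]=0
8. P3: load  L1  bus=[-]  L1: P0=I P1=I P2=I P3=E  mem[L1]=80

memory[L0] = 20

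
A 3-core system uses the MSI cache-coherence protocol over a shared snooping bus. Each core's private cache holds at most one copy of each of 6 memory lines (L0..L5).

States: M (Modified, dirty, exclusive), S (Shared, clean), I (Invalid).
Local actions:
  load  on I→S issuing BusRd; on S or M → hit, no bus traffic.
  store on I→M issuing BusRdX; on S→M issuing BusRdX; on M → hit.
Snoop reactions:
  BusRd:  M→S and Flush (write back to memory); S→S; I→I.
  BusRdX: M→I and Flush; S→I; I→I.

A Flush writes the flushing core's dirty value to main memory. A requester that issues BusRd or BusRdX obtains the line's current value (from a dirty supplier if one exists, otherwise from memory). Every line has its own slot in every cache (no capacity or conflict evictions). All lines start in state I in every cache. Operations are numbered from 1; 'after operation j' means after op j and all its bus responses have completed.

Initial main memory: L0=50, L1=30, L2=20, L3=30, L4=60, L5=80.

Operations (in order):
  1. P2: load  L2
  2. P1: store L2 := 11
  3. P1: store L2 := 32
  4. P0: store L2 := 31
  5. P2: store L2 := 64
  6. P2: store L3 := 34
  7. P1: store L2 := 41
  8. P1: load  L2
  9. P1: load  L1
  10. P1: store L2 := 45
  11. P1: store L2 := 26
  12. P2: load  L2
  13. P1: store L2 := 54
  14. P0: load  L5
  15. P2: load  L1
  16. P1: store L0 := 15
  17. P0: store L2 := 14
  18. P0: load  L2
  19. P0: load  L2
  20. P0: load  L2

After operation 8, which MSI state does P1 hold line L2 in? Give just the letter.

[1] P2: load  L2 | P0:I, P1:I, P2:S(20) | bus: BusRd
[2] P1: store L2 := 11 | P0:I, P1:M(11), P2:I | bus: BusRdX
[3] P1: store L2 := 32 | P0:I, P1:M(32), P2:I | bus: none
[4] P0: store L2 := 31 | P0:M(31), P1:I, P2:I | bus: BusRdX,Flush
[5] P2: store L2 := 64 | P0:I, P1:I, P2:M(64) | bus: BusRdX,Flush
[6] P2: store L3 := 34 | P0:I, P1:I, P2:M(34) | bus: BusRdX
[7] P1: store L2 := 41 | P0:I, P1:M(41), P2:I | bus: BusRdX,Flush
[8] P1: load  L2 | P0:I, P1:M(41), P2:I | bus: none
[9] P1: load  L1 | P0:I, P1:S(30), P2:I | bus: BusRd
[10] P1: store L2 := 45 | P0:I, P1:M(45), P2:I | bus: none
[11] P1: store L2 := 26 | P0:I, P1:M(26), P2:I | bus: none
[12] P2: load  L2 | P0:I, P1:S(26), P2:S(26) | bus: BusRd,Flush
[13] P1: store L2 := 54 | P0:I, P1:M(54), P2:I | bus: BusRdX
[14] P0: load  L5 | P0:S(80), P1:I, P2:I | bus: BusRd
[15] P2: load  L1 | P0:I, P1:S(30), P2:S(30) | bus: BusRd
[16] P1: store L0 := 15 | P0:I, P1:M(15), P2:I | bus: BusRdX
[17] P0: store L2 := 14 | P0:M(14), P1:I, P2:I | bus: BusRdX,Flush
[18] P0: load  L2 | P0:M(14), P1:I, P2:I | bus: none
[19] P0: load  L2 | P0:M(14), P1:I, P2:I | bus: none
[20] P0: load  L2 | P0:M(14), P1:I, P2:I | bus: none

state = M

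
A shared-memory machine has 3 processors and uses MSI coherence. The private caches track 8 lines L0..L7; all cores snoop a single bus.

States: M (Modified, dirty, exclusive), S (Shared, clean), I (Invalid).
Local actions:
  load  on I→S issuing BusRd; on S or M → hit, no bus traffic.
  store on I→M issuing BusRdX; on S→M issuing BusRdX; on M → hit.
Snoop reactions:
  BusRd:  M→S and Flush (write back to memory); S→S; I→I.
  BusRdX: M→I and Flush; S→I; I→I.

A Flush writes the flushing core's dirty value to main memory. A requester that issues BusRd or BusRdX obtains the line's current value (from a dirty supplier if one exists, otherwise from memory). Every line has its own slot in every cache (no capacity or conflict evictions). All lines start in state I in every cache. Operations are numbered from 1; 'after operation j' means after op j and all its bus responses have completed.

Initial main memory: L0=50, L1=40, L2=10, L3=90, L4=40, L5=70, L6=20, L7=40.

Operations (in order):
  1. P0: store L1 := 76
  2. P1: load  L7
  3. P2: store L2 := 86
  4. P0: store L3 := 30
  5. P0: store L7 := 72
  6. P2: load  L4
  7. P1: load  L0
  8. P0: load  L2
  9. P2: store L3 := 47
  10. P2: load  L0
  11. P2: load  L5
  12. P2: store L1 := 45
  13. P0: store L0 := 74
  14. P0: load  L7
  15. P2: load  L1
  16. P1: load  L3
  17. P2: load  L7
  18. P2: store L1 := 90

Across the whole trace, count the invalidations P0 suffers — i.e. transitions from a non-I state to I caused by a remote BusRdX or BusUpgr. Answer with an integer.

[1] P0: store L1 := 76 | P0:M(76), P1:I, P2:I | bus: BusRdX
[2] P1: load  L7 | P0:I, P1:S(40), P2:I | bus: BusRd
[3] P2: store L2 := 86 | P0:I, P1:I, P2:M(86) | bus: BusRdX
[4] P0: store L3 := 30 | P0:M(30), P1:I, P2:I | bus: BusRdX
[5] P0: store L7 := 72 | P0:M(72), P1:I, P2:I | bus: BusRdX
[6] P2: load  L4 | P0:I, P1:I, P2:S(40) | bus: BusRd
[7] P1: load  L0 | P0:I, P1:S(50), P2:I | bus: BusRd
[8] P0: load  L2 | P0:S(86), P1:I, P2:S(86) | bus: BusRd,Flush
[9] P2: store L3 := 47 | P0:I, P1:I, P2:M(47) | bus: BusRdX,Flush
[10] P2: load  L0 | P0:I, P1:S(50), P2:S(50) | bus: BusRd
[11] P2: load  L5 | P0:I, P1:I, P2:S(70) | bus: BusRd
[12] P2: store L1 := 45 | P0:I, P1:I, P2:M(45) | bus: BusRdX,Flush
[13] P0: store L0 := 74 | P0:M(74), P1:I, P2:I | bus: BusRdX
[14] P0: load  L7 | P0:M(72), P1:I, P2:I | bus: none
[15] P2: load  L1 | P0:I, P1:I, P2:M(45) | bus: none
[16] P1: load  L3 | P0:I, P1:S(47), P2:S(47) | bus: BusRd,Flush
[17] P2: load  L7 | P0:S(72), P1:I, P2:S(72) | bus: BusRd,Flush
[18] P2: store L1 := 90 | P0:I, P1:I, P2:M(90) | bus: none

invalidations = 2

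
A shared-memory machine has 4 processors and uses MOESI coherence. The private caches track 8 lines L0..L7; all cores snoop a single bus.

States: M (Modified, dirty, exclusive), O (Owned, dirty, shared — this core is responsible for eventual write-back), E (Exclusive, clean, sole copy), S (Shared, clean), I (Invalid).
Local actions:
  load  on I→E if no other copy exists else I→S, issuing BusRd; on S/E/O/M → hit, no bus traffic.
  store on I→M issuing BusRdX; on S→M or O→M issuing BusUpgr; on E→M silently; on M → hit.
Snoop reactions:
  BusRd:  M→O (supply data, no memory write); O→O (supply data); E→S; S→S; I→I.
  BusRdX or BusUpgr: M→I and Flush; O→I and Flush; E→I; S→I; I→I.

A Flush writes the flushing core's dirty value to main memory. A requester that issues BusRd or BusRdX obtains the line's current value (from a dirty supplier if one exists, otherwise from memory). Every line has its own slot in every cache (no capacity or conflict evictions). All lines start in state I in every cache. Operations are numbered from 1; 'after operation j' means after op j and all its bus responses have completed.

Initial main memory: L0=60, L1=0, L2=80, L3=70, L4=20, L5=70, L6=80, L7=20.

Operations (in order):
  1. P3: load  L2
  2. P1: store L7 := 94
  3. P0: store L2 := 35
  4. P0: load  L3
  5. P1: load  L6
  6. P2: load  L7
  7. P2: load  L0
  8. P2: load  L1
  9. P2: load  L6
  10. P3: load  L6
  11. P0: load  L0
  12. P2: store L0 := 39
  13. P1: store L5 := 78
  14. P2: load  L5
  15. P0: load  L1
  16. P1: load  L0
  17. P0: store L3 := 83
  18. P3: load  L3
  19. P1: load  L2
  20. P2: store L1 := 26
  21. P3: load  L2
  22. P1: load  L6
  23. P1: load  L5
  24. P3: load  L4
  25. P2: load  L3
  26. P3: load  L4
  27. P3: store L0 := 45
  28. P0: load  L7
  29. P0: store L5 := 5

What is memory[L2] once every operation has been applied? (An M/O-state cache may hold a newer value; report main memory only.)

memory[L2] = 80

  op1 P3: load  L2 → I/I/I/E on L2; bus BusRd; mem=80
  op2 P1: store L7 := 94 → I/M/I/I on L7; bus BusRdX; mem=20
  op3 P0: store L2 := 35 → M/I/I/I on L2; bus BusRdX; mem=80
  op4 P0: load  L3 → E/I/I/I on L3; bus BusRd; mem=70
  op5 P1: load  L6 → I/E/I/I on L6; bus BusRd; mem=80
  op6 P2: load  L7 → I/O/S/I on L7; bus BusRd; mem=20
  op7 P2: load  L0 → I/I/E/I on L0; bus BusRd; mem=60
  op8 P2: load  L1 → I/I/E/I on L1; bus BusRd; mem=0
  op9 P2: load  L6 → I/S/S/I on L6; bus BusRd; mem=80
  op10 P3: load  L6 → I/S/S/S on L6; bus BusRd; mem=80
  op11 P0: load  L0 → S/I/S/I on L0; bus BusRd; mem=60
  op12 P2: store L0 := 39 → I/I/M/I on L0; bus BusUpgr; mem=60
  op13 P1: store L5 := 78 → I/M/I/I on L5; bus BusRdX; mem=70
  op14 P2: load  L5 → I/O/S/I on L5; bus BusRd; mem=70
  op15 P0: load  L1 → S/I/S/I on L1; bus BusRd; mem=0
  op16 P1: load  L0 → I/S/O/I on L0; bus BusRd; mem=60
  op17 P0: store L3 := 83 → M/I/I/I on L3; bus (none); mem=70
  op18 P3: load  L3 → O/I/I/S on L3; bus BusRd; mem=70
  op19 P1: load  L2 → O/S/I/I on L2; bus BusRd; mem=80
  op20 P2: store L1 := 26 → I/I/M/I on L1; bus BusUpgr; mem=0
  op21 P3: load  L2 → O/S/I/S on L2; bus BusRd; mem=80
  op22 P1: load  L6 → I/S/S/S on L6; bus (none); mem=80
  op23 P1: load  L5 → I/O/S/I on L5; bus (none); mem=70
  op24 P3: load  L4 → I/I/I/E on L4; bus BusRd; mem=20
  op25 P2: load  L3 → O/I/S/S on L3; bus BusRd; mem=70
  op26 P3: load  L4 → I/I/I/E on L4; bus (none); mem=20
  op27 P3: store L0 := 45 → I/I/I/M on L0; bus BusRdX Flush; mem=39
  op28 P0: load  L7 → S/O/S/I on L7; bus BusRd; mem=20
  op29 P0: store L5 := 5 → M/I/I/I on L5; bus BusRdX Flush; mem=78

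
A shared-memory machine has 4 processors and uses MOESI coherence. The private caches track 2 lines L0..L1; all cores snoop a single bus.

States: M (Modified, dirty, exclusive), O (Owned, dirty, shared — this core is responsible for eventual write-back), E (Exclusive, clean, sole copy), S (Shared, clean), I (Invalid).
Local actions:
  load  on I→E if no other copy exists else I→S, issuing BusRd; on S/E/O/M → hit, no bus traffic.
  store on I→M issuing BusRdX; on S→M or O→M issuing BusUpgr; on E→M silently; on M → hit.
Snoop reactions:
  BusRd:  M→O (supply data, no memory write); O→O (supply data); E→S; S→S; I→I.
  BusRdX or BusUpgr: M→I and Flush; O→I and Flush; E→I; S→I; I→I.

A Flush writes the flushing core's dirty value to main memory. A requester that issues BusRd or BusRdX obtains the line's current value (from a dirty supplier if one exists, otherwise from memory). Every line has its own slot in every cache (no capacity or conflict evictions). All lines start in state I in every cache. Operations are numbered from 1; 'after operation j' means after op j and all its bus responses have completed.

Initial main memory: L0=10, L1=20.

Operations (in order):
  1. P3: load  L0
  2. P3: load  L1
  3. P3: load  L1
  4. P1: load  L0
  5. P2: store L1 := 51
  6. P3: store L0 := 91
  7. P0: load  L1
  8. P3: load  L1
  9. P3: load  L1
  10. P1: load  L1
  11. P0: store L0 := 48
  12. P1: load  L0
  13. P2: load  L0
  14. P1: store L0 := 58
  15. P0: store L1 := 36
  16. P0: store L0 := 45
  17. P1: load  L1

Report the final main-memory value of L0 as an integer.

[1] P3: load  L0 | P0:I, P1:I, P2:I, P3:E(10) | bus: BusRd
[2] P3: load  L1 | P0:I, P1:I, P2:I, P3:E(20) | bus: BusRd
[3] P3: load  L1 | P0:I, P1:I, P2:I, P3:E(20) | bus: none
[4] P1: load  L0 | P0:I, P1:S(10), P2:I, P3:S(10) | bus: BusRd
[5] P2: store L1 := 51 | P0:I, P1:I, P2:M(51), P3:I | bus: BusRdX
[6] P3: store L0 := 91 | P0:I, P1:I, P2:I, P3:M(91) | bus: BusUpgr
[7] P0: load  L1 | P0:S(51), P1:I, P2:O(51), P3:I | bus: BusRd
[8] P3: load  L1 | P0:S(51), P1:I, P2:O(51), P3:S(51) | bus: BusRd
[9] P3: load  L1 | P0:S(51), P1:I, P2:O(51), P3:S(51) | bus: none
[10] P1: load  L1 | P0:S(51), P1:S(51), P2:O(51), P3:S(51) | bus: BusRd
[11] P0: store L0 := 48 | P0:M(48), P1:I, P2:I, P3:I | bus: BusRdX,Flush
[12] P1: load  L0 | P0:O(48), P1:S(48), P2:I, P3:I | bus: BusRd
[13] P2: load  L0 | P0:O(48), P1:S(48), P2:S(48), P3:I | bus: BusRd
[14] P1: store L0 := 58 | P0:I, P1:M(58), P2:I, P3:I | bus: BusUpgr,Flush
[15] P0: store L1 := 36 | P0:M(36), P1:I, P2:I, P3:I | bus: BusUpgr,Flush
[16] P0: store L0 := 45 | P0:M(45), P1:I, P2:I, P3:I | bus: BusRdX,Flush
[17] P1: load  L1 | P0:O(36), P1:S(36), P2:I, P3:I | bus: BusRd

memory[L0] = 58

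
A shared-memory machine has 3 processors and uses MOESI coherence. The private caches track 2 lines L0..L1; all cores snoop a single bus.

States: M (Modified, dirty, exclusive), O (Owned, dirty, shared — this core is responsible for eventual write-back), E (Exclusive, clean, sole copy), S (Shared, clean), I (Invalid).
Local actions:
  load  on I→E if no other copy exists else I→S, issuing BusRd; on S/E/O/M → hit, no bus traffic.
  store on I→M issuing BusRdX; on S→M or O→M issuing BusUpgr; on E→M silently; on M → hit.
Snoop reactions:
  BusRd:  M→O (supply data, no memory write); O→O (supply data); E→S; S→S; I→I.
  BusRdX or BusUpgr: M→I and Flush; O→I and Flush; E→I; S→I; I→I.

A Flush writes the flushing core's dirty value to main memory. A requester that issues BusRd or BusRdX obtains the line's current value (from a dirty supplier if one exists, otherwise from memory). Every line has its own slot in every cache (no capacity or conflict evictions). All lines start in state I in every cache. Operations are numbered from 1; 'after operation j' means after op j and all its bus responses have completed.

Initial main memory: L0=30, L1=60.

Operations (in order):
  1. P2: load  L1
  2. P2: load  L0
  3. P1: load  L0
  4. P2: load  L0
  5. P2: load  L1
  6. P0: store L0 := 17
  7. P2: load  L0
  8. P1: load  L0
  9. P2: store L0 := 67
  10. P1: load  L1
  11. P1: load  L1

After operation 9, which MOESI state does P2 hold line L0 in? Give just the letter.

state = M

step 1: P2: load  L1  ⟶  IIE  (L1)  txn=BusRd  M[L1]=60
step 2: P2: load  L0  ⟶  IIE  (L0)  txn=BusRd  M[L0]=30
step 3: P1: load  L0  ⟶  ISS  (L0)  txn=BusRd  M[L0]=30
step 4: P2: load  L0  ⟶  ISS  (L0)  txn=∅  M[L0]=30
step 5: P2: load  L1  ⟶  IIE  (L1)  txn=∅  M[L1]=60
step 6: P0: store L0 := 17  ⟶  MII  (L0)  txn=BusRdX  M[L0]=30
step 7: P2: load  L0  ⟶  OIS  (L0)  txn=BusRd  M[L0]=30
step 8: P1: load  L0  ⟶  OSS  (L0)  txn=BusRd  M[L0]=30
step 9: P2: store L0 := 67  ⟶  IIM  (L0)  txn=BusUpgr+Flush  M[L0]=17
step 10: P1: load  L1  ⟶  ISS  (L1)  txn=BusRd  M[L1]=60
step 11: P1: load  L1  ⟶  ISS  (L1)  txn=∅  M[L1]=60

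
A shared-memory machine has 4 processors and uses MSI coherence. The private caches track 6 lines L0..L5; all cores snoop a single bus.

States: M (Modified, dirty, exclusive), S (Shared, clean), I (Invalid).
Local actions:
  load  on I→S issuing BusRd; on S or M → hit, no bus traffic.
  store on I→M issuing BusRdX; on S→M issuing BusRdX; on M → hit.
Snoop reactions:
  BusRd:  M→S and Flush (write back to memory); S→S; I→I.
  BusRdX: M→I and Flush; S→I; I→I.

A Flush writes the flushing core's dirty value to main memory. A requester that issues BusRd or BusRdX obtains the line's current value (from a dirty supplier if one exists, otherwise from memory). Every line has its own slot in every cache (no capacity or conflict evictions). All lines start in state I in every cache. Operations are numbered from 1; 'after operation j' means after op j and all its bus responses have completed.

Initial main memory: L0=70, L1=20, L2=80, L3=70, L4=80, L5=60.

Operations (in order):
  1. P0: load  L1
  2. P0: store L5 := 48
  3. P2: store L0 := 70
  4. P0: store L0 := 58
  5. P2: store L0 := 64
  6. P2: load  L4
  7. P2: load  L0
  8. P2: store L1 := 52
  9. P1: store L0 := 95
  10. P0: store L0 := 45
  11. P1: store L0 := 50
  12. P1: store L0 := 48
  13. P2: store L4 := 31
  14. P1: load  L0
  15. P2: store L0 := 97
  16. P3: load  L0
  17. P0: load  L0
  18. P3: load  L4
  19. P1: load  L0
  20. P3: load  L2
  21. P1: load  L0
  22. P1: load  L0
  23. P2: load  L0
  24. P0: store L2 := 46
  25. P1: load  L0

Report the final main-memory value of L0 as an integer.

memory[L0] = 97

  op1 P0: load  L1 → S/I/I/I on L1; bus BusRd; mem=20
  op2 P0: store L5 := 48 → M/I/I/I on L5; bus BusRdX; mem=60
  op3 P2: store L0 := 70 → I/I/M/I on L0; bus BusRdX; mem=70
  op4 P0: store L0 := 58 → M/I/I/I on L0; bus BusRdX Flush; mem=70
  op5 P2: store L0 := 64 → I/I/M/I on L0; bus BusRdX Flush; mem=58
  op6 P2: load  L4 → I/I/S/I on L4; bus BusRd; mem=80
  op7 P2: load  L0 → I/I/M/I on L0; bus (none); mem=58
  op8 P2: store L1 := 52 → I/I/M/I on L1; bus BusRdX; mem=20
  op9 P1: store L0 := 95 → I/M/I/I on L0; bus BusRdX Flush; mem=64
  op10 P0: store L0 := 45 → M/I/I/I on L0; bus BusRdX Flush; mem=95
  op11 P1: store L0 := 50 → I/M/I/I on L0; bus BusRdX Flush; mem=45
  op12 P1: store L0 := 48 → I/M/I/I on L0; bus (none); mem=45
  op13 P2: store L4 := 31 → I/I/M/I on L4; bus BusRdX; mem=80
  op14 P1: load  L0 → I/M/I/I on L0; bus (none); mem=45
  op15 P2: store L0 := 97 → I/I/M/I on L0; bus BusRdX Flush; mem=48
  op16 P3: load  L0 → I/I/S/S on L0; bus BusRd Flush; mem=97
  op17 P0: load  L0 → S/I/S/S on L0; bus BusRd; mem=97
  op18 P3: load  L4 → I/I/S/S on L4; bus BusRd Flush; mem=31
  op19 P1: load  L0 → S/S/S/S on L0; bus BusRd; mem=97
  op20 P3: load  L2 → I/I/I/S on L2; bus BusRd; mem=80
  op21 P1: load  L0 → S/S/S/S on L0; bus (none); mem=97
  op22 P1: load  L0 → S/S/S/S on L0; bus (none); mem=97
  op23 P2: load  L0 → S/S/S/S on L0; bus (none); mem=97
  op24 P0: store L2 := 46 → M/I/I/I on L2; bus BusRdX; mem=80
  op25 P1: load  L0 → S/S/S/S on L0; bus (none); mem=97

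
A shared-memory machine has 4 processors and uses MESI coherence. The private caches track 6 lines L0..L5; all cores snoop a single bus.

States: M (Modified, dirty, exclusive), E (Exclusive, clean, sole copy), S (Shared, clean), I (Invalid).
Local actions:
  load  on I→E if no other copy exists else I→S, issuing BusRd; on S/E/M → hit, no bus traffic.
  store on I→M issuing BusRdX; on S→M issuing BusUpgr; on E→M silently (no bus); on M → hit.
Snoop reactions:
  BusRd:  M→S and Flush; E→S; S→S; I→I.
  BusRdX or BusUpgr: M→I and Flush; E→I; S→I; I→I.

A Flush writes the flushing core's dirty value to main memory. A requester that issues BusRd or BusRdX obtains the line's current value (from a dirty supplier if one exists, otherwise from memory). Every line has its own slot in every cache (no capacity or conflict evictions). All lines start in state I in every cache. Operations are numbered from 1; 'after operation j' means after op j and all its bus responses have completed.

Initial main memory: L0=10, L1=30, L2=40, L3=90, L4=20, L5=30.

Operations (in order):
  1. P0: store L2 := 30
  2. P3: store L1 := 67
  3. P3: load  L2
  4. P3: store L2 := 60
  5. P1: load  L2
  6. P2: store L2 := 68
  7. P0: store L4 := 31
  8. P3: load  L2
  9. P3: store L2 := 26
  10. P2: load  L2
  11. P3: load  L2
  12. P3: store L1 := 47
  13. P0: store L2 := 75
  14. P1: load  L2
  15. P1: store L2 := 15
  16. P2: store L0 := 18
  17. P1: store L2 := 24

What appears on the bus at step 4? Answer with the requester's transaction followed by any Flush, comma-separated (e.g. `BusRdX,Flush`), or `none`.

bus = BusUpgr

  op1 P0: store L2 := 30 → M/I/I/I on L2; bus BusRdX; mem=40
  op2 P3: store L1 := 67 → I/I/I/M on L1; bus BusRdX; mem=30
  op3 P3: load  L2 → S/I/I/S on L2; bus BusRd Flush; mem=30
  op4 P3: store L2 := 60 → I/I/I/M on L2; bus BusUpgr; mem=30
  op5 P1: load  L2 → I/S/I/S on L2; bus BusRd Flush; mem=60
  op6 P2: store L2 := 68 → I/I/M/I on L2; bus BusRdX; mem=60
  op7 P0: store L4 := 31 → M/I/I/I on L4; bus BusRdX; mem=20
  op8 P3: load  L2 → I/I/S/S on L2; bus BusRd Flush; mem=68
  op9 P3: store L2 := 26 → I/I/I/M on L2; bus BusUpgr; mem=68
  op10 P2: load  L2 → I/I/S/S on L2; bus BusRd Flush; mem=26
  op11 P3: load  L2 → I/I/S/S on L2; bus (none); mem=26
  op12 P3: store L1 := 47 → I/I/I/M on L1; bus (none); mem=30
  op13 P0: store L2 := 75 → M/I/I/I on L2; bus BusRdX; mem=26
  op14 P1: load  L2 → S/S/I/I on L2; bus BusRd Flush; mem=75
  op15 P1: store L2 := 15 → I/M/I/I on L2; bus BusUpgr; mem=75
  op16 P2: store L0 := 18 → I/I/M/I on L0; bus BusRdX; mem=10
  op17 P1: store L2 := 24 → I/M/I/I on L2; bus (none); mem=75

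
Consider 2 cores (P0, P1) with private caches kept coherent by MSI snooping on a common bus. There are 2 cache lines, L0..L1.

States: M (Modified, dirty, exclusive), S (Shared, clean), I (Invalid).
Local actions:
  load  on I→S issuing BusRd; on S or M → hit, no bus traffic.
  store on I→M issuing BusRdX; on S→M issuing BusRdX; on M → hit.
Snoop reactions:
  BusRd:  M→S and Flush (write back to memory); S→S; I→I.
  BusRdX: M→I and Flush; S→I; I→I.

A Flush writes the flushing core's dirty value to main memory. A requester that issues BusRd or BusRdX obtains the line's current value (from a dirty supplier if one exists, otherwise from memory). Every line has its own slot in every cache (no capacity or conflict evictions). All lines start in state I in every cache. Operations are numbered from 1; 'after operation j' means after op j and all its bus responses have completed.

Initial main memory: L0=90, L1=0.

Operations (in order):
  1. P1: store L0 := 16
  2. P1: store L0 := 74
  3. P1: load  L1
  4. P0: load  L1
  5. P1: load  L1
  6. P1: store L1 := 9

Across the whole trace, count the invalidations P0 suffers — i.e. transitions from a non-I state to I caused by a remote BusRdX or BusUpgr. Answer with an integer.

invalidations = 1

step 1: P1: store L0 := 16  ⟶  IM  (L0)  txn=BusRdX  M[L0]=90
step 2: P1: store L0 := 74  ⟶  IM  (L0)  txn=∅  M[L0]=90
step 3: P1: load  L1  ⟶  IS  (L1)  txn=BusRd  M[L1]=0
step 4: P0: load  L1  ⟶  SS  (L1)  txn=BusRd  M[L1]=0
step 5: P1: load  L1  ⟶  SS  (L1)  txn=∅  M[L1]=0
step 6: P1: store L1 := 9  ⟶  IM  (L1)  txn=BusRdX  M[L1]=0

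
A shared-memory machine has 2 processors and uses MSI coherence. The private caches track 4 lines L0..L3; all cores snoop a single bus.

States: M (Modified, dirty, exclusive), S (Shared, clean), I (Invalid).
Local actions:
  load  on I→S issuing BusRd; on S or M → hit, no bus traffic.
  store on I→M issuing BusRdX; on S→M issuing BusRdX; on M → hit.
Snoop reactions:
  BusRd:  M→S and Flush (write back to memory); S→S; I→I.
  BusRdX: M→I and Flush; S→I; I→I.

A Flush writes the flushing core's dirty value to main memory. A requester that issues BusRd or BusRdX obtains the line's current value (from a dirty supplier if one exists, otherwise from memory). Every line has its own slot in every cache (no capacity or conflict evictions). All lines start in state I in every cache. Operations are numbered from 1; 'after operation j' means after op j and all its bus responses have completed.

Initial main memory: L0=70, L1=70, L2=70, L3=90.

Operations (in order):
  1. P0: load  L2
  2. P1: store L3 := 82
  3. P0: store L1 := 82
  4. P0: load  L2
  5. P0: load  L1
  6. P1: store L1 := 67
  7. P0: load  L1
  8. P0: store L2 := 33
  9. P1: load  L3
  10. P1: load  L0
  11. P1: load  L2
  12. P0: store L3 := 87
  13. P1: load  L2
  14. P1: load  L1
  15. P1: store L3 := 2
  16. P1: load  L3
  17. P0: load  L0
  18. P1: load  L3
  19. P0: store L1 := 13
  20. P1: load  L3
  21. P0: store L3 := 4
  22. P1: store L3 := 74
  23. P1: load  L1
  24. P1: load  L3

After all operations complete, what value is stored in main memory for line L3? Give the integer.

  op1 P0: load  L2 → S/I on L2; bus BusRd; mem=70
  op2 P1: store L3 := 82 → I/M on L3; bus BusRdX; mem=90
  op3 P0: store L1 := 82 → M/I on L1; bus BusRdX; mem=70
  op4 P0: load  L2 → S/I on L2; bus (none); mem=70
  op5 P0: load  L1 → M/I on L1; bus (none); mem=70
  op6 P1: store L1 := 67 → I/M on L1; bus BusRdX Flush; mem=82
  op7 P0: load  L1 → S/S on L1; bus BusRd Flush; mem=67
  op8 P0: store L2 := 33 → M/I on L2; bus BusRdX; mem=70
  op9 P1: load  L3 → I/M on L3; bus (none); mem=90
  op10 P1: load  L0 → I/S on L0; bus BusRd; mem=70
  op11 P1: load  L2 → S/S on L2; bus BusRd Flush; mem=33
  op12 P0: store L3 := 87 → M/I on L3; bus BusRdX Flush; mem=82
  op13 P1: load  L2 → S/S on L2; bus (none); mem=33
  op14 P1: load  L1 → S/S on L1; bus (none); mem=67
  op15 P1: store L3 := 2 → I/M on L3; bus BusRdX Flush; mem=87
  op16 P1: load  L3 → I/M on L3; bus (none); mem=87
  op17 P0: load  L0 → S/S on L0; bus BusRd; mem=70
  op18 P1: load  L3 → I/M on L3; bus (none); mem=87
  op19 P0: store L1 := 13 → M/I on L1; bus BusRdX; mem=67
  op20 P1: load  L3 → I/M on L3; bus (none); mem=87
  op21 P0: store L3 := 4 → M/I on L3; bus BusRdX Flush; mem=2
  op22 P1: store L3 := 74 → I/M on L3; bus BusRdX Flush; mem=4
  op23 P1: load  L1 → S/S on L1; bus BusRd Flush; mem=13
  op24 P1: load  L3 → I/M on L3; bus (none); mem=4

memory[L3] = 4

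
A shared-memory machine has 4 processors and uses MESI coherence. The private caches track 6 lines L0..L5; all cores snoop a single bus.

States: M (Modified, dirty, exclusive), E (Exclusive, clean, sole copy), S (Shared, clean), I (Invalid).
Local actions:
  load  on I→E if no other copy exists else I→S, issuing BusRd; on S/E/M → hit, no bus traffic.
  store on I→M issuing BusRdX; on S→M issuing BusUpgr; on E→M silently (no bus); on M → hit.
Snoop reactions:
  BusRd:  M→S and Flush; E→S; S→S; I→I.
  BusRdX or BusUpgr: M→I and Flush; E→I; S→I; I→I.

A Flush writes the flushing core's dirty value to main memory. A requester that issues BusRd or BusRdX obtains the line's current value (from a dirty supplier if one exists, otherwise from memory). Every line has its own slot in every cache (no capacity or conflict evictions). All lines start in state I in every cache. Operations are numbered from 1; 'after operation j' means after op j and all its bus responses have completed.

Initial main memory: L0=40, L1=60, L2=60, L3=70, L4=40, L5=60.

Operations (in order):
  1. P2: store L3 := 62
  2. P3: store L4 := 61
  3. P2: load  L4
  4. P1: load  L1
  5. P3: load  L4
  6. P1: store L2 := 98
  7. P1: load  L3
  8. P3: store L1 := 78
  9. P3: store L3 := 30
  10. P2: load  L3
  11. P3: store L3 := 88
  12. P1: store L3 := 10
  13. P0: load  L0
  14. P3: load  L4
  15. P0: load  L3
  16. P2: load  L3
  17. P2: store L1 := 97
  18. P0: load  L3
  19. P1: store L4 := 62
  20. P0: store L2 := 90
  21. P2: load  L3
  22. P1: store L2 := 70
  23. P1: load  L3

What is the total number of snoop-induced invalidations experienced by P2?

1. P2: store L3 := 62  bus=[BusRdX]  L3: P0=I P1=I P2=M P3=I  mem[L3]=70
2. P3: store L4 := 61  bus=[BusRdX]  L4: P0=I P1=I P2=I P3=M  mem[L4]=40
3. P2: load  L4  bus=[BusRd,Flush]  L4: P0=I P1=I P2=S P3=S  mem[L4]=61
4. P1: load  L1  bus=[BusRd]  L1: P0=I P1=E P2=I P3=I  mem[L1]=60
5. P3: load  L4  bus=[-]  L4: P0=I P1=I P2=S P3=S  mem[L4]=61
6. P1: store L2 := 98  bus=[BusRdX]  L2: P0=I P1=M P2=I P3=I  mem[L2]=60
7. P1: load  L3  bus=[BusRd,Flush]  L3: P0=I P1=S P2=S P3=I  mem[L3]=62
8. P3: store L1 := 78  bus=[BusRdX]  L1: P0=I P1=I P2=I P3=M  mem[L1]=60
9. P3: store L3 := 30  bus=[BusRdX]  L3: P0=I P1=I P2=I P3=M  mem[L3]=62
10. P2: load  L3  bus=[BusRd,Flush]  L3: P0=I P1=I P2=S P3=S  mem[L3]=30
11. P3: store L3 := 88  bus=[BusUpgr]  L3: P0=I P1=I P2=I P3=M  mem[L3]=30
12. P1: store L3 := 10  bus=[BusRdX,Flush]  L3: P0=I P1=M P2=I P3=I  mem[L3]=88
13. P0: load  L0  bus=[BusRd]  L0: P0=E P1=I P2=I P3=I  mem[L0]=40
14. P3: load  L4  bus=[-]  L4: P0=I P1=I P2=S P3=S  mem[L4]=61
15. P0: load  L3  bus=[BusRd,Flush]  L3: P0=S P1=S P2=I P3=I  mem[L3]=10
16. P2: load  L3  bus=[BusRd]  L3: P0=S P1=S P2=S P3=I  mem[L3]=10
17. P2: store L1 := 97  bus=[BusRdX,Flush]  L1: P0=I P1=I P2=M P3=I  mem[L1]=78
18. P0: load  L3  bus=[-]  L3: P0=S P1=S P2=S P3=I  mem[L3]=10
19. P1: store L4 := 62  bus=[BusRdX]  L4: P0=I P1=M P2=I P3=I  mem[L4]=61
20. P0: store L2 := 90  bus=[BusRdX,Flush]  L2: P0=M P1=I P2=I P3=I  mem[L2]=98
21. P2: load  L3  bus=[-]  L3: P0=S P1=S P2=S P3=I  mem[L3]=10
22. P1: store L2 := 70  bus=[BusRdX,Flush]  L2: P0=I P1=M P2=I P3=I  mem[L2]=90
23. P1: load  L3  bus=[-]  L3: P0=S P1=S P2=S P3=I  mem[L3]=10

invalidations = 3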